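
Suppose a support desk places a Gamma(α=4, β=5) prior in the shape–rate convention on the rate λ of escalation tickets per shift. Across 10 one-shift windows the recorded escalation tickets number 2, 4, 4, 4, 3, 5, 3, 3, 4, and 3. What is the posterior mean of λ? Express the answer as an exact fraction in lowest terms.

Total count: 2 + 4 + 4 + 4 + 3 + 5 + 3 + 3 + 4 + 3 = 35.
Total exposure: 10 shifts.
By Gamma–Poisson conjugacy, the posterior is Gamma(α + Σx, β + Σt) = Gamma(4 + 35, 5 + 10) = Gamma(39, 15).
Posterior mean = α'/β' = 39/15 = 13/5.

13/5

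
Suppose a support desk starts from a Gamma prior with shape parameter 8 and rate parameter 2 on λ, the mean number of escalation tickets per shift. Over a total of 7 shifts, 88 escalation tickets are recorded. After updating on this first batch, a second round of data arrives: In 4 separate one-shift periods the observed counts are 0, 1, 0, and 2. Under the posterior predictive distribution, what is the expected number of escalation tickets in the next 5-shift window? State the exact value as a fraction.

Total count 88 over total exposure 7 shifts.
After the first batch: Gamma(8 + 88, 2 + 7) = Gamma(96, 9).
Total count: 0 + 1 + 0 + 2 = 3.
Total exposure: 4 shifts.
After the second batch: Gamma(96 + 3, 9 + 4) = Gamma(99, 13).
Predictive mean over a 5-shift window = T·E[λ|data] = 5·99/13 = 495/13.

495/13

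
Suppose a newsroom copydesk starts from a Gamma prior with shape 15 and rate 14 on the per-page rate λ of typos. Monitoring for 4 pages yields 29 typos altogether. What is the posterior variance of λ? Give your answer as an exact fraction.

Total count 29 over total exposure 4 pages.
The Gamma prior is conjugate for the Poisson rate, so λ | data ~ Gamma(15+29, 14+4) = Gamma(44, 18).
Posterior variance = α'/β'² = 44/324 = 11/81.

11/81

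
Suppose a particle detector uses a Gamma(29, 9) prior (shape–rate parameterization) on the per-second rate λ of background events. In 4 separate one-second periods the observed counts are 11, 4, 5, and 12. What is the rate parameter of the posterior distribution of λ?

13

Total count: 11 + 4 + 5 + 12 = 32.
Total exposure: 4 seconds.
Gamma(α, β) with Poisson data over total exposure Σt gives posterior Gamma(α+Σx, β+Σt) = Gamma(61, 13).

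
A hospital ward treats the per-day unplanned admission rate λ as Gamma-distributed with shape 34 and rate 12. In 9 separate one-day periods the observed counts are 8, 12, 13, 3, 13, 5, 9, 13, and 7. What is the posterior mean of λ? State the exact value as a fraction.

Total count: 8 + 12 + 13 + 3 + 13 + 5 + 9 + 13 + 7 = 83.
Total exposure: 9 days.
By Gamma–Poisson conjugacy, the posterior is Gamma(α + Σx, β + Σt) = Gamma(34 + 83, 12 + 9) = Gamma(117, 21).
Posterior mean = α'/β' = 117/21 = 39/7.

39/7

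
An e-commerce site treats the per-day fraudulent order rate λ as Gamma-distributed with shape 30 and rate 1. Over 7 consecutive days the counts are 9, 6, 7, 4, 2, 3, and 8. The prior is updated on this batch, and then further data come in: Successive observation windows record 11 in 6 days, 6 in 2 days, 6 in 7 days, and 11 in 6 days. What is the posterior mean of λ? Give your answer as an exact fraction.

103/29

Total count: 9 + 6 + 7 + 4 + 2 + 3 + 8 = 39.
Total exposure: 7 days.
After the first batch: Gamma(30 + 39, 1 + 7) = Gamma(69, 8).
Total count: 11 + 6 + 6 + 11 = 34.
Total exposure: 6 + 2 + 7 + 6 = 21 days.
After the second batch: Gamma(69 + 34, 8 + 21) = Gamma(103, 29).
Posterior mean = α'/β' = 103/29.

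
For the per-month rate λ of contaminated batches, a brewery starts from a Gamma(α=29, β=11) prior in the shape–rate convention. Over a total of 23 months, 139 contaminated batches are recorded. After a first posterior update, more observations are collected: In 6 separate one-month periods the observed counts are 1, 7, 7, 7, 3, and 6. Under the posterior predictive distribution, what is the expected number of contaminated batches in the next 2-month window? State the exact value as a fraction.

Total count 139 over total exposure 23 months.
After the first batch: Gamma(29 + 139, 11 + 23) = Gamma(168, 34).
Total count: 1 + 7 + 7 + 7 + 3 + 6 = 31.
Total exposure: 6 months.
After the second batch: Gamma(168 + 31, 34 + 6) = Gamma(199, 40).
Predictive mean over a 2-month window = T·E[λ|data] = 2·199/40 = 199/20.

199/20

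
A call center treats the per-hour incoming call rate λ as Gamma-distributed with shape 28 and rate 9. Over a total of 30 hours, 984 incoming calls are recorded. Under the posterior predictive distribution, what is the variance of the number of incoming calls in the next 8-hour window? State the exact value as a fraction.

380512/1521

Total count 984 over total exposure 30 hours.
Posterior: α' = 28 + 984 = 1012, β' = 9 + 30 = 39.
The posterior predictive for a window of length T is Negative Binomial with variance T·α'·(β'+T)/β'² = 8·1012·47/1521 = 380512/1521.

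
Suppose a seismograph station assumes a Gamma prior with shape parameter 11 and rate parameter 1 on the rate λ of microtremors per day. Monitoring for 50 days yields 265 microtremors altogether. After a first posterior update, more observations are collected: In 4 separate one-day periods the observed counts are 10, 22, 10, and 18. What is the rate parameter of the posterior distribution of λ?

55

Total count 265 over total exposure 50 days.
After the first batch: Gamma(11 + 265, 1 + 50) = Gamma(276, 51).
Total count: 10 + 22 + 10 + 18 = 60.
Total exposure: 4 days.
After the second batch: Gamma(276 + 60, 51 + 4) = Gamma(336, 55).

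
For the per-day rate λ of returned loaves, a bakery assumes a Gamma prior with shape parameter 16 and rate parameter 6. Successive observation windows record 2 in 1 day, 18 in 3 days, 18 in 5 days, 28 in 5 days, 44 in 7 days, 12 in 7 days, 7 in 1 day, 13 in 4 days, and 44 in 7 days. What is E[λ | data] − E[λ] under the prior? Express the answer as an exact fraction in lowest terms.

Total count: 2 + 18 + 18 + 28 + 44 + 12 + 7 + 13 + 44 = 186.
Total exposure: 1 + 3 + 5 + 5 + 7 + 7 + 1 + 4 + 7 = 40 days.
Gamma(α, β) with Poisson data over total exposure Σt gives posterior Gamma(α+Σx, β+Σt) = Gamma(202, 46).
Posterior mean = 202/46 = 101/23; prior mean = 16/6 = 8/3. Difference = 101/23 − 8/3 = 119/69.

119/69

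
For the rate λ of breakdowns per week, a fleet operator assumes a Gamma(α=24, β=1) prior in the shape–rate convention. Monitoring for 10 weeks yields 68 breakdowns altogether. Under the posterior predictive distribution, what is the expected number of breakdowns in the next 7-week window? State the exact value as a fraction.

Total count 68 over total exposure 10 weeks.
Posterior: α' = 24 + 68 = 92, β' = 1 + 10 = 11.
Predictive mean over a 7-week window = T·E[λ|data] = 7·92/11 = 644/11.

644/11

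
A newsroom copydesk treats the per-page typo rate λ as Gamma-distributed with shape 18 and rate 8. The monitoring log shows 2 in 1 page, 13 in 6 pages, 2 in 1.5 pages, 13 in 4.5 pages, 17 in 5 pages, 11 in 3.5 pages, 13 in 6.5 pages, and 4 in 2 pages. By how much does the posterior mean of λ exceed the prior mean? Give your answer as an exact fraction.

15/76

Total count: 2 + 13 + 2 + 13 + 17 + 11 + 13 + 4 = 75.
Total exposure: 1 + 6 + 1.5 + 4.5 + 5 + 3.5 + 6.5 + 2 = 30 pages.
By Gamma–Poisson conjugacy, the posterior is Gamma(α + Σx, β + Σt) = Gamma(18 + 75, 8 + 30) = Gamma(93, 38).
Posterior mean = 93/38 = 93/38; prior mean = 18/8 = 9/4. Difference = 93/38 − 9/4 = 15/76.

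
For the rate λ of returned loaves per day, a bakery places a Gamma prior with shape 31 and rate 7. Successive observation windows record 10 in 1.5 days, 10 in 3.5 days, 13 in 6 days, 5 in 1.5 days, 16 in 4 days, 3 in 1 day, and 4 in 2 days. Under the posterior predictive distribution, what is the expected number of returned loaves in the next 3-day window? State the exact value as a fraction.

Total count: 10 + 10 + 13 + 5 + 16 + 3 + 4 = 61.
Total exposure: 1.5 + 3.5 + 6 + 1.5 + 4 + 1 + 2 = 19.5 days.
The Gamma prior is conjugate for the Poisson rate, so λ | data ~ Gamma(31+61, 7+19.5) = Gamma(92, 53/2).
Predictive mean over a 3-day window = T·E[λ|data] = 3·92/(53/2) = 552/53.

552/53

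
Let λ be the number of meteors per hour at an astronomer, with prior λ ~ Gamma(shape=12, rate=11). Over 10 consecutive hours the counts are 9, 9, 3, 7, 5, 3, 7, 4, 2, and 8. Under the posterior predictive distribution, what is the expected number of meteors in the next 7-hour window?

Total count: 9 + 9 + 3 + 7 + 5 + 3 + 7 + 4 + 2 + 8 = 57.
Total exposure: 10 hours.
By Gamma–Poisson conjugacy, the posterior is Gamma(α + Σx, β + Σt) = Gamma(12 + 57, 11 + 10) = Gamma(69, 21).
Predictive mean over a 7-hour window = T·E[λ|data] = 7·69/21 = 23.

23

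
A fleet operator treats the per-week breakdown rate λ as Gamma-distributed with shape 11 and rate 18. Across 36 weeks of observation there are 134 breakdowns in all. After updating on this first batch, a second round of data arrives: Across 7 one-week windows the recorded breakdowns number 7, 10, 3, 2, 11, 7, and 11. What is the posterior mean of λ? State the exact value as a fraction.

196/61

Total count 134 over total exposure 36 weeks.
After the first batch: Gamma(11 + 134, 18 + 36) = Gamma(145, 54).
Total count: 7 + 10 + 3 + 2 + 11 + 7 + 11 = 51.
Total exposure: 7 weeks.
After the second batch: Gamma(145 + 51, 54 + 7) = Gamma(196, 61).
Posterior mean = α'/β' = 196/61.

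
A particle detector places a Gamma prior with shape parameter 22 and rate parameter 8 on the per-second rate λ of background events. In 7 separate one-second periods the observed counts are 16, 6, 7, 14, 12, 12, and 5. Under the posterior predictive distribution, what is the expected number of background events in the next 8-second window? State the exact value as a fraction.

752/15

Total count: 16 + 6 + 7 + 14 + 12 + 12 + 5 = 72.
Total exposure: 7 seconds.
By Gamma–Poisson conjugacy, the posterior is Gamma(α + Σx, β + Σt) = Gamma(22 + 72, 8 + 7) = Gamma(94, 15).
Predictive mean over an 8-second window = T·E[λ|data] = 8·94/15 = 752/15.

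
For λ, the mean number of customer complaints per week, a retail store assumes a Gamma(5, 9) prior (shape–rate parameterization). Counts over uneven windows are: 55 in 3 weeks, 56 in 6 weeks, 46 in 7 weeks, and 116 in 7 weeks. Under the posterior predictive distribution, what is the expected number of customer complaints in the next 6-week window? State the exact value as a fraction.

Total count: 55 + 56 + 46 + 116 = 273.
Total exposure: 3 + 6 + 7 + 7 = 23 weeks.
The Gamma prior is conjugate for the Poisson rate, so λ | data ~ Gamma(5+273, 9+23) = Gamma(278, 32).
Predictive mean over a 6-week window = T·E[λ|data] = 6·278/32 = 417/8.

417/8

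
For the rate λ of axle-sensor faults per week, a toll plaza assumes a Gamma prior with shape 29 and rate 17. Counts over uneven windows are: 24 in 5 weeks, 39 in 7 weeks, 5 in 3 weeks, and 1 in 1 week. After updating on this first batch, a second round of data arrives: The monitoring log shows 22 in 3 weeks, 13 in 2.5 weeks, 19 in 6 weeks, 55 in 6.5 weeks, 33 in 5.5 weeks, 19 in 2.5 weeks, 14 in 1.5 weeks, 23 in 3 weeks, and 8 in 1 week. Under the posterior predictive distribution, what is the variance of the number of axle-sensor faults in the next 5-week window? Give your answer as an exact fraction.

Total count: 24 + 39 + 5 + 1 = 69.
Total exposure: 5 + 7 + 3 + 1 = 16 weeks.
After the first batch: Gamma(29 + 69, 17 + 16) = Gamma(98, 33).
Total count: 22 + 13 + 19 + 55 + 33 + 19 + 14 + 23 + 8 = 206.
Total exposure: 3 + 2.5 + 6 + 6.5 + 5.5 + 2.5 + 1.5 + 3 + 1 = 31.5 weeks.
After the second batch: Gamma(98 + 206, 33 + 31.5) = Gamma(304, 129/2).
The posterior predictive for a window of length T is Negative Binomial with variance T·α'·(β'+T)/β'² = 5·304·(139/2)/(16641/4) = 422560/16641.

422560/16641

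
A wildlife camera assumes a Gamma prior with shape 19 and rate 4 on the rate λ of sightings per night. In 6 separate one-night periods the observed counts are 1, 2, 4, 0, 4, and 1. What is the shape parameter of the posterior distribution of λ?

Total count: 1 + 2 + 4 + 0 + 4 + 1 = 12.
Total exposure: 6 nights.
Conjugate update: add total count to the shape and total exposure to the rate, giving Gamma(31, 10).

31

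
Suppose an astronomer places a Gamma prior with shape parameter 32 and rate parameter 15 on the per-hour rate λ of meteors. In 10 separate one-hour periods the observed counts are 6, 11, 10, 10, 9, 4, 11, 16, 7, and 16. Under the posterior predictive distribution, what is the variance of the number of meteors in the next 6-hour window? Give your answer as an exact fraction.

Total count: 6 + 11 + 10 + 10 + 9 + 4 + 11 + 16 + 7 + 16 = 100.
Total exposure: 10 hours.
The Gamma prior is conjugate for the Poisson rate, so λ | data ~ Gamma(32+100, 15+10) = Gamma(132, 25).
The posterior predictive for a window of length T is Negative Binomial with variance T·α'·(β'+T)/β'² = 6·132·31/625 = 24552/625.

24552/625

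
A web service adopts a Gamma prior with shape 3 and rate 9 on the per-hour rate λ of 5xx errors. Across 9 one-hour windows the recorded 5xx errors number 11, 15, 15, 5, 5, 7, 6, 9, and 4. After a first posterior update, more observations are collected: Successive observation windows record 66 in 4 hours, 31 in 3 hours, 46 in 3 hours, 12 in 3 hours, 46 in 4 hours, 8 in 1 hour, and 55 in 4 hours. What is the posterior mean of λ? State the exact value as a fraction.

Total count: 11 + 15 + 15 + 5 + 5 + 7 + 6 + 9 + 4 = 77.
Total exposure: 9 hours.
After the first batch: Gamma(3 + 77, 9 + 9) = Gamma(80, 18).
Total count: 66 + 31 + 46 + 12 + 46 + 8 + 55 = 264.
Total exposure: 4 + 3 + 3 + 3 + 4 + 1 + 4 = 22 hours.
After the second batch: Gamma(80 + 264, 18 + 22) = Gamma(344, 40).
Posterior mean = α'/β' = 344/40 = 43/5.

43/5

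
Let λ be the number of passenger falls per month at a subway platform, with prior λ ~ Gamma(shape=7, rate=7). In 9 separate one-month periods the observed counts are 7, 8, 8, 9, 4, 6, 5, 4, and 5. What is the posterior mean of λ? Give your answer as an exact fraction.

Total count: 7 + 8 + 8 + 9 + 4 + 6 + 5 + 4 + 5 = 56.
Total exposure: 9 months.
Conjugate update: add total count to the shape and total exposure to the rate, giving Gamma(63, 16).
Posterior mean = α'/β' = 63/16.

63/16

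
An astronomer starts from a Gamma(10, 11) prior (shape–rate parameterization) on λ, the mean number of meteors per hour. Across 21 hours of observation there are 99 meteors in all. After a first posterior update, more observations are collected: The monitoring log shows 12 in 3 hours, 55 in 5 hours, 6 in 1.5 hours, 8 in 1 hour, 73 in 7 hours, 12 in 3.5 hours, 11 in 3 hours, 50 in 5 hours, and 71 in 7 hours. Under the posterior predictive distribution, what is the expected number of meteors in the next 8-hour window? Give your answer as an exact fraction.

Total count 99 over total exposure 21 hours.
After the first batch: Gamma(10 + 99, 11 + 21) = Gamma(109, 32).
Total count: 12 + 55 + 6 + 8 + 73 + 12 + 11 + 50 + 71 = 298.
Total exposure: 3 + 5 + 1.5 + 1 + 7 + 3.5 + 3 + 5 + 7 = 36 hours.
After the second batch: Gamma(109 + 298, 32 + 36) = Gamma(407, 68).
Predictive mean over an 8-hour window = T·E[λ|data] = 8·407/68 = 814/17.

814/17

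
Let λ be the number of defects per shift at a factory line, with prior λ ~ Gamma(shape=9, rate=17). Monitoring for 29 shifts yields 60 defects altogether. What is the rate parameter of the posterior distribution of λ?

46

Total count 60 over total exposure 29 shifts.
Gamma(α, β) with Poisson data over total exposure Σt gives posterior Gamma(α+Σx, β+Σt) = Gamma(69, 46).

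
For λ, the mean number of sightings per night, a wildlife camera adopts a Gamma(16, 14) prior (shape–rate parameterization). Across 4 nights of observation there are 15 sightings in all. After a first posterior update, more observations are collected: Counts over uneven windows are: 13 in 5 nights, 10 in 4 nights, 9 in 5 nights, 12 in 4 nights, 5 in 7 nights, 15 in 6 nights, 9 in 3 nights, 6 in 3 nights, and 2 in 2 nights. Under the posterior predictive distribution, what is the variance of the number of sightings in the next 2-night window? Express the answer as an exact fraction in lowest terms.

Total count 15 over total exposure 4 nights.
After the first batch: Gamma(16 + 15, 14 + 4) = Gamma(31, 18).
Total count: 13 + 10 + 9 + 12 + 5 + 15 + 9 + 6 + 2 = 81.
Total exposure: 5 + 4 + 5 + 4 + 7 + 6 + 3 + 3 + 2 = 39 nights.
After the second batch: Gamma(31 + 81, 18 + 39) = Gamma(112, 57).
The posterior predictive for a window of length T is Negative Binomial with variance T·α'·(β'+T)/β'² = 2·112·59/3249 = 13216/3249.

13216/3249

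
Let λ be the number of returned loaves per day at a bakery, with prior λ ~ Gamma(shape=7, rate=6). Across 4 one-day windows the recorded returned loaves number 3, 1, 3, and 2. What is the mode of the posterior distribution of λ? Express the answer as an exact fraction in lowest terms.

3/2

Total count: 3 + 1 + 3 + 2 = 9.
Total exposure: 4 days.
Gamma(α, β) with Poisson data over total exposure Σt gives posterior Gamma(α+Σx, β+Σt) = Gamma(16, 10).
Posterior mode = (α'−1)/β' = 15/10 = 3/2.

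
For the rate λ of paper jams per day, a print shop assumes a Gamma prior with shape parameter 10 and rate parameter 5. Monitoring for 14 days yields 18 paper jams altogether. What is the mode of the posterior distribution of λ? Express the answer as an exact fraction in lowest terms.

Total count 18 over total exposure 14 days.
Conjugate update: add total count to the shape and total exposure to the rate, giving Gamma(28, 19).
Posterior mode = (α'−1)/β' = 27/19.

27/19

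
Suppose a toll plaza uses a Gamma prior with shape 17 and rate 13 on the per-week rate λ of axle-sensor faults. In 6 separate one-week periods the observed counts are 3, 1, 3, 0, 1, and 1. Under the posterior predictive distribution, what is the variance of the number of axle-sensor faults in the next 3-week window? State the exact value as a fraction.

Total count: 3 + 1 + 3 + 0 + 1 + 1 = 9.
Total exposure: 6 weeks.
By Gamma–Poisson conjugacy, the posterior is Gamma(α + Σx, β + Σt) = Gamma(17 + 9, 13 + 6) = Gamma(26, 19).
The posterior predictive for a window of length T is Negative Binomial with variance T·α'·(β'+T)/β'² = 3·26·22/361 = 1716/361.

1716/361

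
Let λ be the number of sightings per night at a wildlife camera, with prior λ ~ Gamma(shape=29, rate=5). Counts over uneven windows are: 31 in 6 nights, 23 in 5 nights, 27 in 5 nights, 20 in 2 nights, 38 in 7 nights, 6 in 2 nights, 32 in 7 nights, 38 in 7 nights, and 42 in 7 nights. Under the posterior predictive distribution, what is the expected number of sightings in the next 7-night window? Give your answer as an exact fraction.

2002/53

Total count: 31 + 23 + 27 + 20 + 38 + 6 + 32 + 38 + 42 = 257.
Total exposure: 6 + 5 + 5 + 2 + 7 + 2 + 7 + 7 + 7 = 48 nights.
Gamma(α, β) with Poisson data over total exposure Σt gives posterior Gamma(α+Σx, β+Σt) = Gamma(286, 53).
Predictive mean over a 7-night window = T·E[λ|data] = 7·286/53 = 2002/53.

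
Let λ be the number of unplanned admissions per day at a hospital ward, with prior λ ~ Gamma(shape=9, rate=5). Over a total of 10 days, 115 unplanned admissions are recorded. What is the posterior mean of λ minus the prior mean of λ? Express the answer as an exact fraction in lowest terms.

97/15

Total count 115 over total exposure 10 days.
Gamma(α, β) with Poisson data over total exposure Σt gives posterior Gamma(α+Σx, β+Σt) = Gamma(124, 15).
Posterior mean = 124/15 = 124/15; prior mean = 9/5 = 9/5. Difference = 124/15 − 9/5 = 97/15.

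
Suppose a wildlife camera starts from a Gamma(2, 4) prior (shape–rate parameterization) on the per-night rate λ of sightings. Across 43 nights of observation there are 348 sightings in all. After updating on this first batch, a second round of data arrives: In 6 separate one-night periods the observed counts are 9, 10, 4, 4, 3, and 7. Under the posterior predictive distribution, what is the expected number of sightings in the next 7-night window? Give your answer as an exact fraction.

2709/53

Total count 348 over total exposure 43 nights.
After the first batch: Gamma(2 + 348, 4 + 43) = Gamma(350, 47).
Total count: 9 + 10 + 4 + 4 + 3 + 7 = 37.
Total exposure: 6 nights.
After the second batch: Gamma(350 + 37, 47 + 6) = Gamma(387, 53).
Predictive mean over a 7-night window = T·E[λ|data] = 7·387/53 = 2709/53.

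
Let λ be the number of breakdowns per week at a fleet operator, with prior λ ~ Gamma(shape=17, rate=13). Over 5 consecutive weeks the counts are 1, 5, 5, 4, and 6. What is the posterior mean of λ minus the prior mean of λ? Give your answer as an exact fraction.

Total count: 1 + 5 + 5 + 4 + 6 = 21.
Total exposure: 5 weeks.
Conjugate update: add total count to the shape and total exposure to the rate, giving Gamma(38, 18).
Posterior mean = 38/18 = 19/9; prior mean = 17/13 = 17/13. Difference = 19/9 − 17/13 = 94/117.

94/117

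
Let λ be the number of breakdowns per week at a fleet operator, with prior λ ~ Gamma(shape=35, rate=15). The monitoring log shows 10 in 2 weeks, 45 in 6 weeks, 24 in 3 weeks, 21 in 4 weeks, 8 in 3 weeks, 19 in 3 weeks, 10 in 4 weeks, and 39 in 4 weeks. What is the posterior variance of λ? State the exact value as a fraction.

Total count: 10 + 45 + 24 + 21 + 8 + 19 + 10 + 39 = 176.
Total exposure: 2 + 6 + 3 + 4 + 3 + 3 + 4 + 4 = 29 weeks.
Conjugate update: add total count to the shape and total exposure to the rate, giving Gamma(211, 44).
Posterior variance = α'/β'² = 211/1936.

211/1936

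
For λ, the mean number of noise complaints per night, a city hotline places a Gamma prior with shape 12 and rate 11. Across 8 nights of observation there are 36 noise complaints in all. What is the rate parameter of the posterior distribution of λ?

Total count 36 over total exposure 8 nights.
The Gamma prior is conjugate for the Poisson rate, so λ | data ~ Gamma(12+36, 11+8) = Gamma(48, 19).

19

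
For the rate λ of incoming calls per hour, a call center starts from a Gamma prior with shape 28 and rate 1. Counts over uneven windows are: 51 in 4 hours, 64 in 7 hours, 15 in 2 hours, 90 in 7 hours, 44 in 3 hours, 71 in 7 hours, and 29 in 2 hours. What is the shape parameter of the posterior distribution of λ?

392

Total count: 51 + 64 + 15 + 90 + 44 + 71 + 29 = 364.
Total exposure: 4 + 7 + 2 + 7 + 3 + 7 + 2 = 32 hours.
By Gamma–Poisson conjugacy, the posterior is Gamma(α + Σx, β + Σt) = Gamma(28 + 364, 1 + 32) = Gamma(392, 33).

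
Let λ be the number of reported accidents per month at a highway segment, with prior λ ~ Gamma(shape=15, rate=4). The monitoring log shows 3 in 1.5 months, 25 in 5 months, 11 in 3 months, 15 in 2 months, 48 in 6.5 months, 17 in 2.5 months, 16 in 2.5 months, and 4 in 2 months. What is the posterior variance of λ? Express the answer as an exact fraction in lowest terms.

Total count: 3 + 25 + 11 + 15 + 48 + 17 + 16 + 4 = 139.
Total exposure: 1.5 + 5 + 3 + 2 + 6.5 + 2.5 + 2.5 + 2 = 25 months.
The Gamma prior is conjugate for the Poisson rate, so λ | data ~ Gamma(15+139, 4+25) = Gamma(154, 29).
Posterior variance = α'/β'² = 154/841.

154/841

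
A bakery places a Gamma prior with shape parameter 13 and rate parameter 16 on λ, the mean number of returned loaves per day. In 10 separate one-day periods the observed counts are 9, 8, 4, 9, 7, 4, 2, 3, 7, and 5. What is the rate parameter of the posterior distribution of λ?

Total count: 9 + 8 + 4 + 9 + 7 + 4 + 2 + 3 + 7 + 5 = 58.
Total exposure: 10 days.
Gamma(α, β) with Poisson data over total exposure Σt gives posterior Gamma(α+Σx, β+Σt) = Gamma(71, 26).

26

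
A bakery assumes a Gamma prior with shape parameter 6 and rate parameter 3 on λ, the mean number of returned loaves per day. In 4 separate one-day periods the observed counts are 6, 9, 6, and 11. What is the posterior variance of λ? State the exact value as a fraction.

38/49

Total count: 6 + 9 + 6 + 11 = 32.
Total exposure: 4 days.
Conjugate update: add total count to the shape and total exposure to the rate, giving Gamma(38, 7).
Posterior variance = α'/β'² = 38/49.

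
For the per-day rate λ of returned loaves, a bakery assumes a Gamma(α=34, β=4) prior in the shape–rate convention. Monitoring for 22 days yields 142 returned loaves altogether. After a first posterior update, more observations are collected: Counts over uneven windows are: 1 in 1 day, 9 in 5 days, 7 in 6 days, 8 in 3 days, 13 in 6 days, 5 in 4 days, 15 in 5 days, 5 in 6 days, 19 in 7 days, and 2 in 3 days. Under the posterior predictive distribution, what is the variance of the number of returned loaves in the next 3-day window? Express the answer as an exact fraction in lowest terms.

1625/144

Total count 142 over total exposure 22 days.
After the first batch: Gamma(34 + 142, 4 + 22) = Gamma(176, 26).
Total count: 1 + 9 + 7 + 8 + 13 + 5 + 15 + 5 + 19 + 2 = 84.
Total exposure: 1 + 5 + 6 + 3 + 6 + 4 + 5 + 6 + 7 + 3 = 46 days.
After the second batch: Gamma(176 + 84, 26 + 46) = Gamma(260, 72).
The posterior predictive for a window of length T is Negative Binomial with variance T·α'·(β'+T)/β'² = 3·260·75/5184 = 1625/144.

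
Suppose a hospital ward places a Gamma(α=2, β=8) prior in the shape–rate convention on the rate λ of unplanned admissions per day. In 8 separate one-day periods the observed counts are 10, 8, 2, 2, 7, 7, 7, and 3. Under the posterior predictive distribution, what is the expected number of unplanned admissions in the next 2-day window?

Total count: 10 + 8 + 2 + 2 + 7 + 7 + 7 + 3 = 46.
Total exposure: 8 days.
Gamma(α, β) with Poisson data over total exposure Σt gives posterior Gamma(α+Σx, β+Σt) = Gamma(48, 16).
Predictive mean over a 2-day window = T·E[λ|data] = 2·48/16 = 6.

6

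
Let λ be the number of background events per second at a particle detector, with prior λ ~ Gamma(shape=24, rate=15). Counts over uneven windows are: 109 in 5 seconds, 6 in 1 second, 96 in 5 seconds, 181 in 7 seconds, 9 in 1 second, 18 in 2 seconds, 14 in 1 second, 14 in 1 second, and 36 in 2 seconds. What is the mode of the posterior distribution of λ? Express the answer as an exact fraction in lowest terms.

253/20

Total count: 109 + 6 + 96 + 181 + 9 + 18 + 14 + 14 + 36 = 483.
Total exposure: 5 + 1 + 5 + 7 + 1 + 2 + 1 + 1 + 2 = 25 seconds.
Conjugate update: add total count to the shape and total exposure to the rate, giving Gamma(507, 40).
Posterior mode = (α'−1)/β' = 506/40 = 253/20.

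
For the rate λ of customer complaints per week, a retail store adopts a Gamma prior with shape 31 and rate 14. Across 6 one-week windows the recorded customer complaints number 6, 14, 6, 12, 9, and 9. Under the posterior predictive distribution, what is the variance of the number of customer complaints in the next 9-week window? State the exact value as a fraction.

22707/400

Total count: 6 + 14 + 6 + 12 + 9 + 9 = 56.
Total exposure: 6 weeks.
By Gamma–Poisson conjugacy, the posterior is Gamma(α + Σx, β + Σt) = Gamma(31 + 56, 14 + 6) = Gamma(87, 20).
The posterior predictive for a window of length T is Negative Binomial with variance T·α'·(β'+T)/β'² = 9·87·29/400 = 22707/400.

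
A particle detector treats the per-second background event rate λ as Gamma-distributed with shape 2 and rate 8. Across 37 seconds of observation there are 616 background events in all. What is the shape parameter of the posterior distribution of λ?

618

Total count 616 over total exposure 37 seconds.
Gamma(α, β) with Poisson data over total exposure Σt gives posterior Gamma(α+Σx, β+Σt) = Gamma(618, 45).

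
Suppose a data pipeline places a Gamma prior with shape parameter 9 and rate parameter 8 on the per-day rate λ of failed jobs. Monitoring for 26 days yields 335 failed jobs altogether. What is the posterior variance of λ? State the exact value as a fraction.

Total count 335 over total exposure 26 days.
Posterior: α' = 9 + 335 = 344, β' = 8 + 26 = 34.
Posterior variance = α'/β'² = 344/1156 = 86/289.

86/289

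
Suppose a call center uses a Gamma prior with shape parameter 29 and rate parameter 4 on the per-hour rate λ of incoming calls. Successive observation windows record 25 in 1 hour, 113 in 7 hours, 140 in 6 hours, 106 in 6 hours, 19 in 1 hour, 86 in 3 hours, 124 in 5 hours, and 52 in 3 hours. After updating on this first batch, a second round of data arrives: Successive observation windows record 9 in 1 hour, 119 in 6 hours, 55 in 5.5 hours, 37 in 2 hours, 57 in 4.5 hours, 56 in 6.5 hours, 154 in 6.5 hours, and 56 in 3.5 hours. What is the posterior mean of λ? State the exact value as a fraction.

2474/143

Total count: 25 + 113 + 140 + 106 + 19 + 86 + 124 + 52 = 665.
Total exposure: 1 + 7 + 6 + 6 + 1 + 3 + 5 + 3 = 32 hours.
After the first batch: Gamma(29 + 665, 4 + 32) = Gamma(694, 36).
Total count: 9 + 119 + 55 + 37 + 57 + 56 + 154 + 56 = 543.
Total exposure: 1 + 6 + 5.5 + 2 + 4.5 + 6.5 + 6.5 + 3.5 = 35.5 hours.
After the second batch: Gamma(694 + 543, 36 + 35.5) = Gamma(1237, 143/2).
Posterior mean = α'/β' = 1237/(143/2) = 2474/143.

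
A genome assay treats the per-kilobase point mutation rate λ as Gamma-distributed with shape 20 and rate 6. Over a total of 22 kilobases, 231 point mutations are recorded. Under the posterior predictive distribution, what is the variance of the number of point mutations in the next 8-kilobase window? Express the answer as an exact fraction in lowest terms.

Total count 231 over total exposure 22 kilobases.
The Gamma prior is conjugate for the Poisson rate, so λ | data ~ Gamma(20+231, 6+22) = Gamma(251, 28).
The posterior predictive for a window of length T is Negative Binomial with variance T·α'·(β'+T)/β'² = 8·251·36/784 = 4518/49.

4518/49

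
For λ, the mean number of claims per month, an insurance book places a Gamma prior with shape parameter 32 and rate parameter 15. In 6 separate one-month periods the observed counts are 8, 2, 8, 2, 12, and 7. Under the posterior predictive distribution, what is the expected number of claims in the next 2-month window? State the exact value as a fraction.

Total count: 8 + 2 + 8 + 2 + 12 + 7 = 39.
Total exposure: 6 months.
Posterior: α' = 32 + 39 = 71, β' = 15 + 6 = 21.
Predictive mean over a 2-month window = T·E[λ|data] = 2·71/21 = 142/21.

142/21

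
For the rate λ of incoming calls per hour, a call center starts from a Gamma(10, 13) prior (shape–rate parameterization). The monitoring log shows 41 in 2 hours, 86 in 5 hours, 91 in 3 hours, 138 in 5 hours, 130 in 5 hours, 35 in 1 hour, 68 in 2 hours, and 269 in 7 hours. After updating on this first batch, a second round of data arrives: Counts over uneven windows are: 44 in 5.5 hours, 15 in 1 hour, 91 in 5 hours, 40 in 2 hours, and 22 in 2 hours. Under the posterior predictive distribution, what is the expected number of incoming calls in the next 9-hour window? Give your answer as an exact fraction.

2160/13

Total count: 41 + 86 + 91 + 138 + 130 + 35 + 68 + 269 = 858.
Total exposure: 2 + 5 + 3 + 5 + 5 + 1 + 2 + 7 = 30 hours.
After the first batch: Gamma(10 + 858, 13 + 30) = Gamma(868, 43).
Total count: 44 + 15 + 91 + 40 + 22 = 212.
Total exposure: 5.5 + 1 + 5 + 2 + 2 = 15.5 hours.
After the second batch: Gamma(868 + 212, 43 + 15.5) = Gamma(1080, 117/2).
Predictive mean over a 9-hour window = T·E[λ|data] = 9·1080/(117/2) = 2160/13.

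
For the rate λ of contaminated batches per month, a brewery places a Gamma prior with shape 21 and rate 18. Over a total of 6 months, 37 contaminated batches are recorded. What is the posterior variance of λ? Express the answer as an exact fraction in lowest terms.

Total count 37 over total exposure 6 months.
Gamma(α, β) with Poisson data over total exposure Σt gives posterior Gamma(α+Σx, β+Σt) = Gamma(58, 24).
Posterior variance = α'/β'² = 58/576 = 29/288.

29/288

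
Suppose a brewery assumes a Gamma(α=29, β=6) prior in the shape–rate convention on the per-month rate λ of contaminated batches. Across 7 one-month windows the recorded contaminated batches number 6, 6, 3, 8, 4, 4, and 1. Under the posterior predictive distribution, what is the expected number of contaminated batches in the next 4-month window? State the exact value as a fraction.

244/13

Total count: 6 + 6 + 3 + 8 + 4 + 4 + 1 = 32.
Total exposure: 7 months.
Posterior: α' = 29 + 32 = 61, β' = 6 + 7 = 13.
Predictive mean over a 4-month window = T·E[λ|data] = 4·61/13 = 244/13.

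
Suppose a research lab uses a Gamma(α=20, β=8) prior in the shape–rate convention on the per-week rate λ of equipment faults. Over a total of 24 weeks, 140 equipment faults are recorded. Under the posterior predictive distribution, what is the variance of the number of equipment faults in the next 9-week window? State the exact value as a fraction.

1845/32

Total count 140 over total exposure 24 weeks.
Posterior: α' = 20 + 140 = 160, β' = 8 + 24 = 32.
The posterior predictive for a window of length T is Negative Binomial with variance T·α'·(β'+T)/β'² = 9·160·41/1024 = 1845/32.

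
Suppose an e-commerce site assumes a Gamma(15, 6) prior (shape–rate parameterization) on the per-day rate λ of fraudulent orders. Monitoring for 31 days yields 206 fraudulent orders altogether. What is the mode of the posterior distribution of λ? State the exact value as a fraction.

Total count 206 over total exposure 31 days.
Posterior: α' = 15 + 206 = 221, β' = 6 + 31 = 37.
Posterior mode = (α'−1)/β' = 220/37.

220/37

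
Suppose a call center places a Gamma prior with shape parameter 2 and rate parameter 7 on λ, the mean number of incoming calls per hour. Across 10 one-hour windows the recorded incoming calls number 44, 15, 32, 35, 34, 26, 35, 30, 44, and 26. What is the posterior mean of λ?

Total count: 44 + 15 + 32 + 35 + 34 + 26 + 35 + 30 + 44 + 26 = 321.
Total exposure: 10 hours.
Conjugate update: add total count to the shape and total exposure to the rate, giving Gamma(323, 17).
Posterior mean = α'/β' = 323/17 = 19.

19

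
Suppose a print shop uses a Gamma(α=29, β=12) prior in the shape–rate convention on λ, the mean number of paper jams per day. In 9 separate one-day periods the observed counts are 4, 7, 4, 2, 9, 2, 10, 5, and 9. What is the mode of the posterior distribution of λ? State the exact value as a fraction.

Total count: 4 + 7 + 4 + 2 + 9 + 2 + 10 + 5 + 9 = 52.
Total exposure: 9 days.
Gamma(α, β) with Poisson data over total exposure Σt gives posterior Gamma(α+Σx, β+Σt) = Gamma(81, 21).
Posterior mode = (α'−1)/β' = 80/21.

80/21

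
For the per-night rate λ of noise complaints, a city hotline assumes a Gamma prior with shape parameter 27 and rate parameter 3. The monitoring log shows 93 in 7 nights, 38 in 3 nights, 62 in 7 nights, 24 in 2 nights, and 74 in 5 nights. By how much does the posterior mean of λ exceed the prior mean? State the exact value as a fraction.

25/9

Total count: 93 + 38 + 62 + 24 + 74 = 291.
Total exposure: 7 + 3 + 7 + 2 + 5 = 24 nights.
Gamma(α, β) with Poisson data over total exposure Σt gives posterior Gamma(α+Σx, β+Σt) = Gamma(318, 27).
Posterior mean = 318/27 = 106/9; prior mean = 27/3 = 9. Difference = 106/9 − 9 = 25/9.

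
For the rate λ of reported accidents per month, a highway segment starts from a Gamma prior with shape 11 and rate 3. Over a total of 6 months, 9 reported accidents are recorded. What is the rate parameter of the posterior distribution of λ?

9

Total count 9 over total exposure 6 months.
By Gamma–Poisson conjugacy, the posterior is Gamma(α + Σx, β + Σt) = Gamma(11 + 9, 3 + 6) = Gamma(20, 9).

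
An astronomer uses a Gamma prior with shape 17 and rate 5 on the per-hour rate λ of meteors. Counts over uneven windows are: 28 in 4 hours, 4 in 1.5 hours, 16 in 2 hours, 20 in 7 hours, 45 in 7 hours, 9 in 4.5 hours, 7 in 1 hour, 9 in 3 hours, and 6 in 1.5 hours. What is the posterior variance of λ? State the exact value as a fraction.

Total count: 28 + 4 + 16 + 20 + 45 + 9 + 7 + 9 + 6 = 144.
Total exposure: 4 + 1.5 + 2 + 7 + 7 + 4.5 + 1 + 3 + 1.5 = 31.5 hours.
Gamma(α, β) with Poisson data over total exposure Σt gives posterior Gamma(α+Σx, β+Σt) = Gamma(161, 73/2).
Posterior variance = α'/β'² = 161/(5329/4) = 644/5329.

644/5329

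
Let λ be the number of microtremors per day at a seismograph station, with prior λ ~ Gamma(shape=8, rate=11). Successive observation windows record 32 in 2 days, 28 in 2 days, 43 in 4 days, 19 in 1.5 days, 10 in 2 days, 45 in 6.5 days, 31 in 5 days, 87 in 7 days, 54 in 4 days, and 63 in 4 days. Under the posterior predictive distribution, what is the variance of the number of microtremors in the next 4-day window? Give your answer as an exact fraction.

Total count: 32 + 28 + 43 + 19 + 10 + 45 + 31 + 87 + 54 + 63 = 412.
Total exposure: 2 + 2 + 4 + 1.5 + 2 + 6.5 + 5 + 7 + 4 + 4 = 38 days.
Conjugate update: add total count to the shape and total exposure to the rate, giving Gamma(420, 49).
The posterior predictive for a window of length T is Negative Binomial with variance T·α'·(β'+T)/β'² = 4·420·53/2401 = 12720/343.

12720/343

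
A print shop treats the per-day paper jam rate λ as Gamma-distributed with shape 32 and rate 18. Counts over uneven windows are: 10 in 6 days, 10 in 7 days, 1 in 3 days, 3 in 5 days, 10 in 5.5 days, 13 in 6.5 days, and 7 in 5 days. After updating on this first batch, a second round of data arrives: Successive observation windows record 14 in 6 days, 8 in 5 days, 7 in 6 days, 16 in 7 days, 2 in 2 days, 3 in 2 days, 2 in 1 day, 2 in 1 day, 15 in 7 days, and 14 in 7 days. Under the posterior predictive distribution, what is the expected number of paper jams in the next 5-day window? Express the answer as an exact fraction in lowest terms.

Total count: 10 + 10 + 1 + 3 + 10 + 13 + 7 = 54.
Total exposure: 6 + 7 + 3 + 5 + 5.5 + 6.5 + 5 = 38 days.
After the first batch: Gamma(32 + 54, 18 + 38) = Gamma(86, 56).
Total count: 14 + 8 + 7 + 16 + 2 + 3 + 2 + 2 + 15 + 14 = 83.
Total exposure: 6 + 5 + 6 + 7 + 2 + 2 + 1 + 1 + 7 + 7 = 44 days.
After the second batch: Gamma(86 + 83, 56 + 44) = Gamma(169, 100).
Predictive mean over a 5-day window = T·E[λ|data] = 5·169/100 = 169/20.

169/20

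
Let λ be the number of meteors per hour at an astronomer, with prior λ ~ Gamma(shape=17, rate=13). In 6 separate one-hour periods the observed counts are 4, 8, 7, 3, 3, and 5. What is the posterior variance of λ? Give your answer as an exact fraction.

Total count: 4 + 8 + 7 + 3 + 3 + 5 = 30.
Total exposure: 6 hours.
Conjugate update: add total count to the shape and total exposure to the rate, giving Gamma(47, 19).
Posterior variance = α'/β'² = 47/361.

47/361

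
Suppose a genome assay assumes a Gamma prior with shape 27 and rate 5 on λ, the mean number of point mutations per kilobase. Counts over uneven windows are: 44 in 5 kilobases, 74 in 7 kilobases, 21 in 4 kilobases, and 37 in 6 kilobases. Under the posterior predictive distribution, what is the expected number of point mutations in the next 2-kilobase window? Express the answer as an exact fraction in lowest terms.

Total count: 44 + 74 + 21 + 37 = 176.
Total exposure: 5 + 7 + 4 + 6 = 22 kilobases.
The Gamma prior is conjugate for the Poisson rate, so λ | data ~ Gamma(27+176, 5+22) = Gamma(203, 27).
Predictive mean over a 2-kilobase window = T·E[λ|data] = 2·203/27 = 406/27.

406/27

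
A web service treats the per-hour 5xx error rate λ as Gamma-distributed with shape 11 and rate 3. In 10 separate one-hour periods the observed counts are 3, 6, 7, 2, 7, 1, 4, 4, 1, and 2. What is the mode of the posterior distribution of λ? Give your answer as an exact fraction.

47/13

Total count: 3 + 6 + 7 + 2 + 7 + 1 + 4 + 4 + 1 + 2 = 37.
Total exposure: 10 hours.
Gamma(α, β) with Poisson data over total exposure Σt gives posterior Gamma(α+Σx, β+Σt) = Gamma(48, 13).
Posterior mode = (α'−1)/β' = 47/13.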